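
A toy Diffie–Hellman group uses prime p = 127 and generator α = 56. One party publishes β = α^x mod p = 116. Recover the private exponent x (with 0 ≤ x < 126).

83

Baby-step giant-step with m = ceil(sqrt(126)) = 12.
Baby table (56^j mod 127 for j=0..11):
  0:1  1:56  2:88  3:102  4:124  5:86  6:117  7:75
  8:9  9:123  10:30  11:29
Giant step factor: 56^(-12) ≡ 47 (mod 127).
Scan 116·47^i mod 127 for i = 0, 1, …:
  i=0: 116   i=1: 118   i=2: 85   i=3: 58
  i=4: 59   i=5: 106   i=6: 29
Match at i=6, j=11: x = 6·12 + 11 = 83.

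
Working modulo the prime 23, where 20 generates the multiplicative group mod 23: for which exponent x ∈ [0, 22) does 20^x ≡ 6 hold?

Successive powers of 20 modulo 23:
  20^0=1  20^1=20  20^2=9  20^3=19  20^4=12  20^5=10
  20^6=16  20^7=21  20^8=6
So 20^8 ≡ 6 (mod 23), giving x = 8.

8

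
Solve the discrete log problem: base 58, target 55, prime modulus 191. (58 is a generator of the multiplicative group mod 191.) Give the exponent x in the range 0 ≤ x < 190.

135

Baby-step giant-step with m = ceil(sqrt(190)) = 14.
Baby table (58^j mod 191 for j=0..13):
  0:1  1:58  2:117  3:101  4:128  5:166  6:78  7:131
  8:149  9:47  10:52  11:151  12:163  13:95
Giant step factor: 58^(-14) ≡ 79 (mod 191).
Scan 55·79^i mod 191 for i = 0, 1, …:
  i=0: 55   i=1: 143   i=2: 28   i=3: 111
  i=4: 174   i=5: 185   i=6: 99   i=7: 181
  i=8: 165   i=9: 47
Match at i=9, j=9: x = 9·14 + 9 = 135.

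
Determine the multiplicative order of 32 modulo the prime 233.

29

The order of 32 must divide p − 1 = 232 = 2^3 · 29.
Divisors: 1, 2, 4, 8, 29, 58, 116, 232.
Check each in increasing order: 32^1 ≡ 32;  32^2 ≡ 92;  32^4 ≡ 76;  32^8 ≡ 184;  32^29 ≡ 1.
Smallest exponent giving 1 is 29.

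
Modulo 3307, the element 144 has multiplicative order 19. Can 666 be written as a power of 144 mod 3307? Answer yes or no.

yes

666 ∈ ⟨144⟩ iff 666^19 ≡ 1 (mod 3307), since |⟨144⟩| = 19.
666^19 mod 3307 = 1.
Since 1 = 1, 666 lies in the subgroup.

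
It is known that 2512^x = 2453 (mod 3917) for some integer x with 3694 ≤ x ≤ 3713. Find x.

Compute 2512^3694 mod 3917 = 891, then multiply by 2512 repeatedly:
  2512^3694=891  2512^3695=1585  2512^3696=1848  2512^3697=531  2512^3698=2092
  2512^3699=2407  2512^3700=2453
Found 2453 at exponent 3700.

3700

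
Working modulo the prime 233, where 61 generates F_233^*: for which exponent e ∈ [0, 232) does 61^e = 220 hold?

Baby-step giant-step with m = ceil(sqrt(232)) = 16.
Baby table (61^j mod 233 for j=0..15):
  0:1  1:61  2:226  3:39  4:49  5:193  6:123  7:47
  8:71  9:137  10:202  11:206  12:217  13:189  14:112  15:75
Giant step factor: 61^(-16) ≡ 74 (mod 233).
Scan 220·74^i mod 233 for i = 0, 1, …:
  i=0: 220   i=1: 203   i=2: 110   i=3: 218
  i=4: 55   i=5: 109   i=6: 144   i=7: 171
  i=8: 72   i=9: 202
Match at i=9, j=10: e = 9·16 + 10 = 154.

154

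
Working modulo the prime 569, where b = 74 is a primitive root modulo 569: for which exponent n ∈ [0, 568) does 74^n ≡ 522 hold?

151

Baby-step giant-step with m = ceil(sqrt(568)) = 24.
Baby table (74^j mod 569 for j=0..23):
  0:1  1:74  2:355  3:96  4:276  5:509  6:112  7:322
  8:499  9:510  10:186  11:108  12:26  13:217  14:126  15:220
  16:348  17:147  18:67  19:406  20:456  21:173  22:284  23:532
Giant step factor: 74^(-24) ≡ 117 (mod 569).
Scan 522·117^i mod 569 for i = 0, 1, …:
  i=0: 522   i=1: 191   i=2: 156   i=3: 44
  i=4: 27   i=5: 314   i=6: 322
Match at i=6, j=7: n = 6·24 + 7 = 151.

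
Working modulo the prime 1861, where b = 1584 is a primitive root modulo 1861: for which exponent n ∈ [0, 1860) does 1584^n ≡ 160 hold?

Baby-step giant-step with m = ceil(sqrt(1860)) = 44.
Baby table (1584^j mod 1861 for j=0..43):
  0:1  1:1584  2:428  3:548  4:806  5:58  6:683  7:631
  8:147  9:223  10:1503  11:533  12:1239  13:1082  14:1768  15:1568
  16:1138  17:1144  18:1343  19:189  20:1616  21:869  22:1217  23:1593
  24:1657  25:678  26:155  27:1729  28:1205  29:1195  30:243  31:1546
  32:1649  33:1033  34:453  35:1067  36:340  37:731  38:362  39:220
  40:473  41:1110  42:1456  43:525
Giant step factor: 1584^(-44) ≡ 697 (mod 1861).
Scan 160·697^i mod 1861 for i = 0, 1, …:
  i=0: 160   i=1: 1721   i=2: 1053   i=3: 707
  i=4: 1475   i=5: 803   i=6: 1391   i=7: 1807
  i=8: 1443   i=9: 831     …   i=37: 1478
  i=38: 1033
Match at i=38, j=33: n = 38·44 + 33 = 1705.

1705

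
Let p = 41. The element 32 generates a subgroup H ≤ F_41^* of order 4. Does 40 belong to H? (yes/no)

yes

⟨32⟩ has order 4; its elements mod 41 are {1, 9, 32, 40}.
40 is in this set.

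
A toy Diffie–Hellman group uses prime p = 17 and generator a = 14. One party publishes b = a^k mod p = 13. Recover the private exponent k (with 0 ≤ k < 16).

4

Successive powers of 14 modulo 17:
  14^0=1  14^1=14  14^2=9  14^3=7  14^4=13
So 14^4 ≡ 13 (mod 17), giving k = 4.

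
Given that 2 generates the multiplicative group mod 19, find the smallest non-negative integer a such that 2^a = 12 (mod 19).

15

Successive powers of 2 modulo 19:
  2^0=1  2^1=2  2^2=4  2^3=8  2^4=16  2^5=13
  2^6=7  2^7=14  2^8=9  2^9=18  2^10=17  2^11=15
  2^12=11  2^13=3  2^14=6  2^15=12
So 2^15 ≡ 12 (mod 19), giving a = 15.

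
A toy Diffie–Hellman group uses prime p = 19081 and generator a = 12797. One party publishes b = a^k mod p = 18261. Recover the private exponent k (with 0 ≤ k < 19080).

9404

Baby-step giant-step with m = ceil(sqrt(19080)) = 139.
Baby table (12797^j mod 19081 for j=0..138):
  0:1  1:12797  2:10067  3:11568  4:5298  5:3713  6:3571  7:18173
  8:653  9:18044  10:9887  11:16909  12:5933  13:1302  14:3981  15:17668
  16:6627  17:9755  18:6833  19:12759  20:806  21:10642  22:4577  23:12280
  24:15125  25:16042  26:16076  27:12311  28:11131  29:3742  30:12145  31:4820
  32:11748  33:19038  34:3078  35:5982  36:17763  37:1158  38:12070  39:18176
  40:882  41:10083  42:6429  43:13722  44:17072  45:12015  46:1257  47:546
  48:3516  49:1254  50:317  51:11477  52:4712  53:3504  54:338  55:13080
  56:6228  57:17460  58:16191  59:14729  60:4895  61:17473  62:10823  63:12033
  64:2631  65:10023  66:1849  67:1213  68:9908  69:18512  70:7449  71:15258
  72:753  73:236  74:5294  75:9768  76:1465  77:10063  78:17623  79:3192
  80:14684  81:1460  82:3321  83:5450  84:2595  85:7275  86:1976  87:4547
  88:9990  89:18411  90:12460  91:9784  92:15407  93:18487  94:11901  95:11636
  96:16849  97:1353  98:7874  99:15898  100:5084  101:12819  102:5386  103:4070
  104:11741  105:5783  106:8933  107:1330  108:18839  109:13329  110:6154  111:5451
  112:15392  113:17342  114:13544  115:9845  116:13703  117:2901  118:11552  119:10437
  120:14370  121:9293  122:9729  123:17569  124:18151  125:5334  126:6461  127:3444
  128:14839  129:571  130:18145  131:4876  132:3302  133:10360  134:2132  135:16455
  136:15800  137:10324  138:18465
Giant step factor: 12797^(-139) ≡ 10682 (mod 19081).
Scan 18261·10682^i mod 19081 for i = 0, 1, …:
  i=0: 18261   i=1: 18020   i=2: 512   i=3: 12018
  i=4: 18389   i=5: 11484   i=6: 339   i=7: 14889
  i=8: 4163   i=9: 10436     …   i=66: 11626
  i=67: 9784
Match at i=67, j=91: k = 67·139 + 91 = 9404.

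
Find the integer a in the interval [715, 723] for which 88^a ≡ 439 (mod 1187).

722

Compute 88^715 mod 1187 = 562, then multiply by 88 repeatedly:
  88^715=562  88^716=789  88^717=586  88^718=527  88^719=83
  88^720=182  88^721=585  88^722=439
Found 439 at exponent 722.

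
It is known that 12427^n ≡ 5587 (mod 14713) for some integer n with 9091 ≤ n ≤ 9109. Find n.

9106

Compute 12427^9091 mod 14713 = 6599, then multiply by 12427 repeatedly:
  12427^9091=6599  12427^9092=10224  12427^9093=6893  12427^9094=225  12427^9095=605
  12427^9096=14705  12427^9097=3575  12427^9098=7978  12427^9099=6412  12427^9100=11029
  12427^9101=5788  12427^9102=10332  12427^9103=10126  12427^9104=10226  12427^9105=2321
  12427^9106=5587
Found 5587 at exponent 9106.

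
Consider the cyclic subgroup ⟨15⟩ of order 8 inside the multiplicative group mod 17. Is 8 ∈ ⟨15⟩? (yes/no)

⟨15⟩ has order 8; its elements mod 17 are {1, 2, 4, 8, 9, 13, 15, 16}.
8 is in this set.

yes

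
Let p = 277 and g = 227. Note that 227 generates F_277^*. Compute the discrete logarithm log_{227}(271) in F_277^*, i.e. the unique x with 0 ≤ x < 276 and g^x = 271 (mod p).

43

Baby-step giant-step with m = ceil(sqrt(276)) = 17.
Baby table (227^j mod 277 for j=0..16):
  0:1  1:227  2:7  3:204  4:49  5:43  6:66  7:24
  8:185  9:168  10:187  11:68  12:201  13:199  14:22  15:8
  16:154
Giant step factor: 227^(-17) ≡ 94 (mod 277).
Scan 271·94^i mod 277 for i = 0, 1, …:
  i=0: 271   i=1: 267   i=2: 168
Match at i=2, j=9: x = 2·17 + 9 = 43.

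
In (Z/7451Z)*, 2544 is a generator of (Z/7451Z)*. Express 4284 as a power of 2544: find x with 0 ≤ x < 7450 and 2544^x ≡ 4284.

5733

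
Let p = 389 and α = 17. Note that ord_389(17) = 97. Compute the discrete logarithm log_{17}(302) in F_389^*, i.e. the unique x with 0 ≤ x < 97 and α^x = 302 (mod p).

Baby-step giant-step with m = ceil(sqrt(97)) = 10.
Baby table (17^j mod 389 for j=0..9):
  0:1  1:17  2:289  3:245  4:275  5:7  6:119  7:78
  8:159  9:369
Giant step factor: 17^(-10) ≡ 262 (mod 389).
Scan 302·262^i mod 389 for i = 0, 1, …:
  i=0: 302   i=1: 157   i=2: 289
Match at i=2, j=2: x = 2·10 + 2 = 22.

22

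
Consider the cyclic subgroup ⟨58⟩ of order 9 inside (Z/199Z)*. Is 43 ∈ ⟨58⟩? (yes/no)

yes

43 ∈ ⟨58⟩ iff 43^9 ≡ 1 (mod 199), since |⟨58⟩| = 9.
43^9 mod 199 = 1.
Since 1 = 1, 43 lies in the subgroup.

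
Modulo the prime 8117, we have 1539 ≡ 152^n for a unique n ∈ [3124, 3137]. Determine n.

Compute 152^3124 mod 8117 = 4098, then multiply by 152 repeatedly:
  152^3124=4098  152^3125=6004  152^3126=3504  152^3127=5003  152^3128=5575
  152^3129=3232  152^3130=4244  152^3131=3845  152^3132=16  152^3133=2432
  152^3134=4399  152^3135=3054  152^3136=1539
Found 1539 at exponent 3136.

3136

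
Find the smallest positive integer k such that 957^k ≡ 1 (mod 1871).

935

The order of 957 must divide p − 1 = 1870 = 2 · 5 · 11 · 17.
Divisors: 1, 2, 5, 10, 11, 17, 22, 34, 55, 85, 110, 170, 187, 374, 935, 1870.
Check each in increasing order: 957^1 ≡ 957;  957^2 ≡ 930;  957^5 ≡ 1352;  957^10 ≡ 1808;  957^11 ≡ 1452;  957^17 ≡ 718;  957^22 ≡ 1558;  957^34 ≡ 999;  957^55 ≡ 729;  957^85 ≡ 1654;  957^110 ≡ 77;  957^170 ≡ 314;  957^187 ≡ 932;  957^374 ≡ 480;  957^935 ≡ 1.
Smallest exponent giving 1 is 935.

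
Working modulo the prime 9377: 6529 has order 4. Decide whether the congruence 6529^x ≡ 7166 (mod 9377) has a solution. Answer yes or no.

⟨6529⟩ has order 4; its elements mod 9377 are {1, 2848, 6529, 9376}.
7166 is not in this set.

no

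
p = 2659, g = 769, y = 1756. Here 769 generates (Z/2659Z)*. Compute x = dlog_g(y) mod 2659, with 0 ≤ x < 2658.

Baby-step giant-step with m = ceil(sqrt(2658)) = 52.
Baby table (769^j mod 2659 for j=0..51):
  0:1  1:769  2:1063  3:1134  4:2553  5:915  6:1659  7:2110
  8:600  9:1393  10:2299  11:2355  12:216  13:1246  14:934  15:316
  16:1035  17:874  18:2038  19:1071  20:1968  21:421  22:2010  23:811
  24:1453  25:577  26:2319  27:1781  28:204  29:2654  30:1473  31:3
  32:2307  33:530  34:743  35:2341  36:86  37:2318  38:1012  39:1800
  40:1520  41:1579  42:1747  43:648  44:1079  45:143  46:948  47:446
  48:2622  49:796  50:554  51:586
Giant step factor: 769^(-52) ≡ 2619 (mod 2659).
Scan 1756·2619^i mod 2659 for i = 0, 1, …:
  i=0: 1756   i=1: 1553   i=2: 1696   i=3: 1294
  i=4: 1420   i=5: 1698   i=6: 1214   i=7: 1961
  i=8: 1330   i=9: 2639     …   i=41: 1130
  i=42: 3
Match at i=42, j=31: x = 42·52 + 31 = 2215.

2215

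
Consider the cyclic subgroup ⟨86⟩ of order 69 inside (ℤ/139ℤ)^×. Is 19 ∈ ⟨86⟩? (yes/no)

no

19 ∈ ⟨86⟩ iff 19^69 ≡ 1 (mod 139), since |⟨86⟩| = 69.
19^69 mod 139 = 138.
Since 138 ≠ 1, 19 does not lie in the subgroup.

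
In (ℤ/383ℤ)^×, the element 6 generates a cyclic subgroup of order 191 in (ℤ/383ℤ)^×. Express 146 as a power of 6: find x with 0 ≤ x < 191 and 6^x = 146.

45

Baby-step giant-step with m = ceil(sqrt(191)) = 14.
Baby table (6^j mod 383 for j=0..13):
  0:1  1:6  2:36  3:216  4:147  5:116  6:313  7:346
  8:161  9:200  10:51  11:306  12:304  13:292
Giant step factor: 6^(-14) ≡ 336 (mod 383).
Scan 146·336^i mod 383 for i = 0, 1, …:
  i=0: 146   i=1: 32   i=2: 28   i=3: 216
Match at i=3, j=3: x = 3·14 + 3 = 45.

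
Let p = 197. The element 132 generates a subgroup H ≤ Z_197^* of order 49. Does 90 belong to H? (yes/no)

90 ∈ ⟨132⟩ iff 90^49 ≡ 1 (mod 197), since |⟨132⟩| = 49.
90^49 mod 197 = 1.
Since 1 = 1, 90 lies in the subgroup.

yes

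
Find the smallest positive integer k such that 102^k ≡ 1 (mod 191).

95

The order of 102 must divide p − 1 = 190 = 2 · 5 · 19.
Divisors: 1, 2, 5, 10, 19, 38, 95, 190.
Check each in increasing order: 102^1 ≡ 102;  102^2 ≡ 90;  102^5 ≡ 125;  102^10 ≡ 154;  102^19 ≡ 49;  102^38 ≡ 109;  102^95 ≡ 1.
Smallest exponent giving 1 is 95.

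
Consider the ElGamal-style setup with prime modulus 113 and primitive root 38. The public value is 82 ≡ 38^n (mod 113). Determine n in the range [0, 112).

6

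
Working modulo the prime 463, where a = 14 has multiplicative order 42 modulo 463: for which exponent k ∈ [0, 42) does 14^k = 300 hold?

19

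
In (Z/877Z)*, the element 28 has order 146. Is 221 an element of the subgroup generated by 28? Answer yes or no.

221 ∈ ⟨28⟩ iff 221^146 ≡ 1 (mod 877), since |⟨28⟩| = 146.
221^146 mod 877 = 594.
Since 594 ≠ 1, 221 does not lie in the subgroup.

no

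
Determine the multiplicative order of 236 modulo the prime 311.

310

The order of 236 must divide p − 1 = 310 = 2 · 5 · 31.
Divisors: 1, 2, 5, 10, 31, 62, 155, 310.
Check each in increasing order: 236^1 ≡ 236;  236^2 ≡ 27;  236^5 ≡ 61;  236^10 ≡ 300;  236^31 ≡ 305;  236^62 ≡ 36;  236^155 ≡ 310;  236^310 ≡ 1.
Smallest exponent giving 1 is 310.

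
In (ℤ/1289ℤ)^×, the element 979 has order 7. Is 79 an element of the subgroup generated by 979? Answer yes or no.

⟨979⟩ has order 7; its elements mod 1289 are {1, 79, 368, 641, 714, 979, 1085}.
79 is in this set.

yes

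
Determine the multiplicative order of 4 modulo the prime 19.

The order of 4 must divide p − 1 = 18 = 2 · 3^2.
Divisors: 1, 2, 3, 6, 9, 18.
Check each in increasing order: 4^1 ≡ 4;  4^2 ≡ 16;  4^3 ≡ 7;  4^6 ≡ 11;  4^9 ≡ 1.
Smallest exponent giving 1 is 9.

9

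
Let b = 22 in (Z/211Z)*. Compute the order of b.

210

The order of 22 must divide p − 1 = 210 = 2 · 3 · 5 · 7.
Divisors: 1, 2, 3, 5, 6, 7, 10, 14, 15, 21, 30, 35, 42, 70, 105, 210.
Check each in increasing order: 22^1 ≡ 22;  22^2 ≡ 62;  22^3 ≡ 98;  22^5 ≡ 168;  22^6 ≡ 109;  22^7 ≡ 77;  22^10 ≡ 161;  22^14 ≡ 21;  22^15 ≡ 40;  22^21 ≡ 140;  22^30 ≡ 123;  22^35 ≡ 197;  22^42 ≡ 188;  22^70 ≡ 196;  22^105 ≡ 210;  22^210 ≡ 1.
Smallest exponent giving 1 is 210.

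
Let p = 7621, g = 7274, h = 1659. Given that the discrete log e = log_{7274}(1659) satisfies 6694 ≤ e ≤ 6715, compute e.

6698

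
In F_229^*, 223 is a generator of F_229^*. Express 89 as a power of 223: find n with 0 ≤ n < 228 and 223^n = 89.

19

Baby-step giant-step with m = ceil(sqrt(228)) = 16.
Baby table (223^j mod 229 for j=0..15):
  0:1  1:223  2:36  3:13  4:151  5:10  6:169  7:131
  8:130  9:136  10:100  11:87  12:165  13:155  14:215  15:84
Giant step factor: 223^(-16) ≡ 224 (mod 229).
Scan 89·224^i mod 229 for i = 0, 1, …:
  i=0: 89   i=1: 13
Match at i=1, j=3: n = 1·16 + 3 = 19.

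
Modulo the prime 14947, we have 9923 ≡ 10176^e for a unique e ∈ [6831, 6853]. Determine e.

6835

Compute 10176^6831 mod 14947 = 8820, then multiply by 10176 repeatedly:
  10176^6831=8820  10176^6832=10532  10176^6833=3642  10176^6834=7379  10176^6835=9923
Found 9923 at exponent 6835.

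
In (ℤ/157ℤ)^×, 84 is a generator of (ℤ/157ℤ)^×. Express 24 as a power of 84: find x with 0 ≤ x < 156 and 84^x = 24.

19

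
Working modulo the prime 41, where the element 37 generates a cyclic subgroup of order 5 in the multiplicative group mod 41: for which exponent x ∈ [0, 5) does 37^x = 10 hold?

Successive powers of 37 modulo 41:
  37^0=1  37^1=37  37^2=16  37^3=18  37^4=10
So 37^4 ≡ 10 (mod 41), giving x = 4.

4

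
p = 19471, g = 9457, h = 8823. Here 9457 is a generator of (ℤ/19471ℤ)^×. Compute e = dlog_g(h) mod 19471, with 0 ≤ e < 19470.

Baby-step giant-step with m = ceil(sqrt(19470)) = 140.
Baby table (9457^j mod 19471 for j=0..139):
  0:1  1:9457  2:4546  3:19025  4:7385  5:16939  6:4206  7:16360
  8:19425  9:12811  10:5065  11:1045  12:10768  13:19117  14:1234  15:6809
  16:2116  17:14295  18:662  19:10343  20:10918  21:16284  22:1649  23:17793
  24:19  25:4444  26:8490  27:10997  28:4018  29:10305  30:2030  31:18775
  32:18597  33:9757  34:18351  35:384  36:9882  37:12745  38:3975  39:12545
  40:1262  41:18482  42:12578  43:1807  44:12732  45:17331  46:11860  47:7060
  48:361  49:6552  50:5542  51:14233  52:17929  53:1085  54:19099  55:6247
  56:2865  57:10144  58:17662  59:7296  60:12519  61:8503  62:17112  63:4703
  64:4507  65:680  66:5330  67:14862  68:8256  69:17753  70:11159  71:17314
  72:6859  73:7662  74:7943  75:17304  76:9644  77:1144  78:12403  79:1867
  80:15493  81:17497  82:4571  83:2327  84:4209  85:5789  86:13592  87:11473
  88:7749  89:12920  90:3915  91:9784  92:1096  93:6300  94:17311  95:17430
  96:13495  97:9281  98:14620  99:17240  100:7997  101:2265  102:2005  103:16002
  104:2302  105:1436  106:8965  107:5271  108:2087  109:12636  110:5125  111:3806
  112:10934  113:11828  114:15972  115:10657  116:1353  117:2874  118:17373  119:163
  120:3282  121:1100  122:5186  123:16024  124:15646  125:4093  126:18624  127:11973
  128:4796  129:7813  130:14567  131:2794  132:711  133:6432  134:20  135:13901
  136:13036  137:10551  138:11403  139:7773
Giant step factor: 9457^(-140) ≡ 6048 (mod 19471).
Scan 8823·6048^i mod 19471 for i = 0, 1, …:
  i=0: 8823   i=1: 10964   i=2: 11517   i=3: 7049
  i=4: 10333   i=5: 11545   i=6: 1154   i=7: 8774
  i=8: 6677   i=9: 19113     …   i=98: 7227
  i=99: 15972
Match at i=99, j=114: e = 99·140 + 114 = 13974.

13974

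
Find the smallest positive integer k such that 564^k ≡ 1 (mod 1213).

The order of 564 must divide p − 1 = 1212 = 2^2 · 3 · 101.
Divisors: 1, 2, 3, 4, 6, 12, 101, 202, 303, 404, 606, 1212.
Check each in increasing order: 564^1 ≡ 564;  564^2 ≡ 290;  564^3 ≡ 1018;  564^4 ≡ 403;  564^6 ≡ 422;  564^12 ≡ 986;  564^101 ≡ 542;  564^202 ≡ 218;  564^303 ≡ 495;  564^404 ≡ 217;  564^606 ≡ 1212;  564^1212 ≡ 1.
Smallest exponent giving 1 is 1212.

1212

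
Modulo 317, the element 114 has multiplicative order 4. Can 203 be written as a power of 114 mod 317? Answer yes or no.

yes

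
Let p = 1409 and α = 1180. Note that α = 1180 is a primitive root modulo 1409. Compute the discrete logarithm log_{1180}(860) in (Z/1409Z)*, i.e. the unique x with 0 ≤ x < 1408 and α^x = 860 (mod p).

Baby-step giant-step with m = ceil(sqrt(1408)) = 38.
Baby table (1180^j mod 1409 for j=0..37):
  0:1  1:1180  2:308  3:1327  4:461  5:106  6:1088  7:241
  8:1171  9:960  10:1373  11:1199  12:184  13:134  14:312  15:411
  16:284  17:1187  18:114  19:665  20:1296  21:515  22:421  23:812
  24:40  25:703  26:1048  27:947  28:123  29:13  30:1250  31:1186
  32:343  33:357  34:1378  35:54  36:315  37:1133
Giant step factor: 1180^(-38) ≡ 708 (mod 1409).
Scan 860·708^i mod 1409 for i = 0, 1, …:
  i=0: 860   i=1: 192   i=2: 672   i=3: 943
  i=4: 1187
Match at i=4, j=17: x = 4·38 + 17 = 169.

169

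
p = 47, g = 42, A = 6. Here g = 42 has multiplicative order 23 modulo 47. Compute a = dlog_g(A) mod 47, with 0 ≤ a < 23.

15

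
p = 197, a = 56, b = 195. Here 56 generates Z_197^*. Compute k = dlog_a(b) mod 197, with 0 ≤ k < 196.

123

Baby-step giant-step with m = ceil(sqrt(196)) = 14.
Baby table (56^j mod 197 for j=0..13):
  0:1  1:56  2:181  3:89  4:59  5:152  6:41  7:129
  8:132  9:103  10:55  11:125  12:105  13:167
Giant step factor: 56^(-14) ≡ 161 (mod 197).
Scan 195·161^i mod 197 for i = 0, 1, …:
  i=0: 195   i=1: 72   i=2: 166   i=3: 131
  i=4: 12   i=5: 159   i=6: 186   i=7: 2
  i=8: 125
Match at i=8, j=11: k = 8·14 + 11 = 123.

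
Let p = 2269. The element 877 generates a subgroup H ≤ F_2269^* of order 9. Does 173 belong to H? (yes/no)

173 ∈ ⟨877⟩ iff 173^9 ≡ 1 (mod 2269), since |⟨877⟩| = 9.
173^9 mod 2269 = 1263.
Since 1263 ≠ 1, 173 does not lie in the subgroup.

no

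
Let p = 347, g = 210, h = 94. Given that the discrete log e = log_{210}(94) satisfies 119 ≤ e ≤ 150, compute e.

Compute 210^119 mod 347 = 336, then multiply by 210 repeatedly:
  210^119=336  210^120=119  210^121=6  210^122=219  210^123=186
  210^124=196  210^125=214  210^126=177  210^127=41  210^128=282
  210^129=230  210^130=67  210^131=190  210^132=342  210^133=338
  210^134=192  210^135=68  210^136=53  210^137=26  210^138=255
  210^139=112  210^140=271  210^141=2  210^142=73  210^143=62
  210^144=181  210^145=187  210^146=59  210^147=245  210^148=94
Found 94 at exponent 148.

148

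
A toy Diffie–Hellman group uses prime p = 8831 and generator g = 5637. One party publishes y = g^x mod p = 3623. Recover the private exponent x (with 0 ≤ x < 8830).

Baby-step giant-step with m = ceil(sqrt(8830)) = 94.
Baby table (5637^j mod 8831 for j=0..93):
  0:1  1:5637  2:1831  3:6739  4:5612  5:2202  6:5119  7:4926
  8:3198  9:3055  10:585  11:3682  12:2584  13:3689  14:6719  15:7675
  16:906  17:2804  18:7489  19:3313  20:6647  21:8037  22:1539  23:3301
  24:820  25:3727  26:150  27:6605  28:889  29:4116  30:2855  31:3553
  32:8384  33:5927  34:2826  35:7869  36:8271  37:4778  38:7867  39:5828
  40:1116  41:3220  42:3435  43:5543  44:1813  45:2414  46:7978  47:4534
  48:1244  49:614  50:8197  51:2697  52:4838  53:1678  54:885  55:8061
  56:4362  57:3090  58:3598  59:5950  60:12  61:5827  62:4310  63:1389
  64:5527  65:8762  66:8442  67:6126  68:3052  69:1336  70:7020  71:29
  72:4515  73:113  74:1149  75:3790  76:2041  77:7155  78:1558  79:4432
  80:285  81:8134  82:806  83:4288  84:1009  85:569  86:1800  87:8612
  88:1837  89:5237  90:7767  91:7312  92:3467  93:476
Giant step factor: 5637^(-94) ≡ 369 (mod 8831).
Scan 3623·369^i mod 8831 for i = 0, 1, …:
  i=0: 3623   i=1: 3406   i=2: 2812   i=3: 4401
  i=4: 7896   i=5: 8225   i=6: 5992   i=7: 3298
  i=8: 7115   i=9: 2628     …   i=56: 3277
  i=57: 8197
Match at i=57, j=50: x = 57·94 + 50 = 5408.

5408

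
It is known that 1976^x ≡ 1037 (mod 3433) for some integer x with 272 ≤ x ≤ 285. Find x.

285

Compute 1976^272 mod 3433 = 2200, then multiply by 1976 repeatedly:
  1976^272=2200  1976^273=1022  1976^274=868  1976^275=2101  1976^276=1079
  1976^277=211  1976^278=1543  1976^279=464  1976^280=253  1976^281=2143
  1976^282=1679  1976^283=1426  1976^284=2716  1976^285=1037
Found 1037 at exponent 285.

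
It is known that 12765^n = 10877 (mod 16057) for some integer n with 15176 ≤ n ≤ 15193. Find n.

15178

Compute 12765^15176 mod 16057 = 8172, then multiply by 12765 repeatedly:
  12765^15176=8172  12765^15177=9308  12765^15178=10877
Found 10877 at exponent 15178.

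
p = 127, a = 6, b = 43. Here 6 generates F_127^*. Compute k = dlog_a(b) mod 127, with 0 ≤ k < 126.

89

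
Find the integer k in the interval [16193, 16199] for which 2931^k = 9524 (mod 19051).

Compute 2931^16193 mod 19051 = 9524, then multiply by 2931 repeatedly:
  2931^16193=9524
Found 9524 at exponent 16193.

16193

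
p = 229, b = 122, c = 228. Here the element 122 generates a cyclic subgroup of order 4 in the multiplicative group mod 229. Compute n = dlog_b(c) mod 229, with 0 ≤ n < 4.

Successive powers of 122 modulo 229:
  122^0=1  122^1=122  122^2=228
So 122^2 ≡ 228 (mod 229), giving n = 2.

2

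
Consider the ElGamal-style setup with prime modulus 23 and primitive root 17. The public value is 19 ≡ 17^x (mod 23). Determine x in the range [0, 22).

21

Successive powers of 17 modulo 23:
  17^0=1  17^1=17  17^2=13  17^3=14  17^4=8  17^5=21
  17^6=12  17^7=20  17^8=18  17^9=7  17^10=4  17^11=22
  17^12=6  17^13=10  17^14=9  17^15=15  17^16=2  17^17=11
  17^18=3  17^19=5  17^20=16  17^21=19
So 17^21 ≡ 19 (mod 23), giving x = 21.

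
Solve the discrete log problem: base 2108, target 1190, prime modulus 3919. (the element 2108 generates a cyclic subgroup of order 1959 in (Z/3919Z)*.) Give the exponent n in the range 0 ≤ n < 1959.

422

Baby-step giant-step with m = ceil(sqrt(1959)) = 45.
Baby table (2108^j mod 3919 for j=0..44):
  0:1  1:2108  2:3437  3:2884  4:1103  5:1157  6:1338  7:2743
  8:1719  9:2496  10:2270  11:61  12:3180  13:1950  14:3488  15:660
  16:35  17:3238  18:2725  19:2965  20:3334  21:1305  22:3721  23:1949
  24:1380  25:1142  26:1070  27:2135  28:1568  29:1627  30:591  31:3505
  32:1225  33:3598  34:1319  35:1881  36:3039  37:2566  38:908  39:1592
  40:1272  41:780  42:2179  43:264  44:14
Giant step factor: 2108^(-45) ≡ 1361 (mod 3919).
Scan 1190·1361^i mod 3919 for i = 0, 1, …:
  i=0: 1190   i=1: 1043   i=2: 845   i=3: 1778
  i=4: 1835   i=5: 1032   i=6: 1550   i=7: 1128
  i=8: 2879   i=9: 3238
Match at i=9, j=17: n = 9·45 + 17 = 422.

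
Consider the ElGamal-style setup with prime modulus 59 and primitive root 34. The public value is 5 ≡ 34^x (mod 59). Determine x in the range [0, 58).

44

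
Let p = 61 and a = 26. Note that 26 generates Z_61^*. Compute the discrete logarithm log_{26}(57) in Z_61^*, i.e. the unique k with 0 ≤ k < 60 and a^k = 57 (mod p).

52

Baby-step giant-step with m = ceil(sqrt(60)) = 8.
Baby table (26^j mod 61 for j=0..7):
  0:1  1:26  2:5  3:8  4:25  5:40  6:3  7:17
Giant step factor: 26^(-8) ≡ 57 (mod 61).
Scan 57·57^i mod 61 for i = 0, 1, …:
  i=0: 57   i=1: 16   i=2: 58   i=3: 12
  i=4: 13   i=5: 9   i=6: 25
Match at i=6, j=4: k = 6·8 + 4 = 52.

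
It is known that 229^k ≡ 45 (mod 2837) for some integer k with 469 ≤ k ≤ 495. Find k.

Compute 229^469 mod 2837 = 1897, then multiply by 229 repeatedly:
  229^469=1897  229^470=352  229^471=1172  229^472=1710  229^473=84
  229^474=2214  229^475=2020  229^476=149  229^477=77  229^478=611
  229^479=906  229^480=373  229^481=307  229^482=2215  229^483=2249
  229^484=1524  229^485=45
Found 45 at exponent 485.

485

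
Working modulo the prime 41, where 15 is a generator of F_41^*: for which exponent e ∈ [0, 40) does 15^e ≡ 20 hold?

Successive powers of 15 modulo 41:
  15^0=1  15^1=15  15^2=20
So 15^2 ≡ 20 (mod 41), giving e = 2.

2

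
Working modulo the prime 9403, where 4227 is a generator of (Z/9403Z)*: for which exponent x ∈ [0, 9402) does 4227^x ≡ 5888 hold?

7060

Baby-step giant-step with m = ceil(sqrt(9402)) = 97.
Baby table (4227^j mod 9403 for j=0..96):
  0:1  1:4227  2:1829  3:1917  4:7176  5:8277  6:7719  7:9206
  8:4148  9:6404  10:7874  11:6181  12:5553  13:2643  14:1197  15:905
  16:7817  17:317  18:4733  19:6210  20:5897  21:8669  22:372  23:2143
  24:3372  25:7899  26:8423  27:4263  28:3553  29:1940  30:964  31:3329
  32:4795  33:5000  34:6459  35:5284  36:3343  37:7555  38:2397  39:5088
  40:2315  41:6385  42:2785  43:9042  44:6742  45:7344  46:3785  47:4692
  48:2157  49:6132  50:5296  51:7052  52:1294  53:6595  54:6573  55:7609
  56:4983  57:421  58:2400  59:8366  60:7802  61:2733  62:5507  63:5664
  64:1690  65:6753  66:6826  67:5098  68:6973  69:5869  70:3149  71:5578
  72:4885  73:9310  74:1815  75:8560  76:376  77:245  78:1285  79:6164
  80:8918  81:9162  82:6220  83:1152  84:8153  85:736  86:8082  87:1515
  88:462  89:6453  90:8131  91:1772  92:5456  93:6356  94:2441  95:3016
  96:7567
Giant step factor: 4227^(-97) ≡ 790 (mod 9403).
Scan 5888·790^i mod 9403 for i = 0, 1, …:
  i=0: 5888   i=1: 6438   i=2: 8400   i=3: 6885
  i=4: 4216   i=5: 1978   i=6: 1722   i=7: 6348
  i=8: 3121   i=9: 2004     …   i=71: 1524
  i=72: 376
Match at i=72, j=76: x = 72·97 + 76 = 7060.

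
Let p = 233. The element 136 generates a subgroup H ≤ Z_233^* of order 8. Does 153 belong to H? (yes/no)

⟨136⟩ has order 8; its elements mod 233 are {1, 12, 89, 97, 136, 144, 221, 232}.
153 is not in this set.

no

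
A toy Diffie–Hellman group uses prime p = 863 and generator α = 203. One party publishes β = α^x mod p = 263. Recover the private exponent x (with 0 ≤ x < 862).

Baby-step giant-step with m = ceil(sqrt(862)) = 30.
Baby table (203^j mod 863 for j=0..29):
  0:1  1:203  2:648  3:368  4:486  5:276  6:796  7:207
  8:597  9:371  10:232  11:494  12:174  13:802  14:562  15:170
  16:853  17:559  18:424  19:635  20:318  21:692  22:670  23:519
  24:71  25:605  26:269  27:238  28:849  29:610
Giant step factor: 203^(-30) ≡ 41 (mod 863).
Scan 263·41^i mod 863 for i = 0, 1, …:
  i=0: 263   i=1: 427   i=2: 247   i=3: 634
  i=4: 104   i=5: 812   i=6: 498   i=7: 569
  i=8: 28   i=9: 285   i=10: 466   i=11: 120
  i=12: 605
Match at i=12, j=25: x = 12·30 + 25 = 385.

385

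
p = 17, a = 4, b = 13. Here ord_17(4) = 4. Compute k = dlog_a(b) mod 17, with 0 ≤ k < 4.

Successive powers of 4 modulo 17:
  4^0=1  4^1=4  4^2=16  4^3=13
So 4^3 ≡ 13 (mod 17), giving k = 3.

3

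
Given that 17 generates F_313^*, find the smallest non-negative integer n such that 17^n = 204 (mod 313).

77

Baby-step giant-step with m = ceil(sqrt(312)) = 18.
Baby table (17^j mod 313 for j=0..17):
  0:1  1:17  2:289  3:218  4:263  5:89  6:261  7:55
  8:309  9:245  10:96  11:67  12:200  13:270  14:208  15:93
  16:16  17:272
Giant step factor: 17^(-18) ≡ 216 (mod 313).
Scan 204·216^i mod 313 for i = 0, 1, …:
  i=0: 204   i=1: 244   i=2: 120   i=3: 254
  i=4: 89
Match at i=4, j=5: n = 4·18 + 5 = 77.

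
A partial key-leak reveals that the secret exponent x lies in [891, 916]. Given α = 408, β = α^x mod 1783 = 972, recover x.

901

Compute 408^891 mod 1783 = 1782, then multiply by 408 repeatedly:
  408^891=1782  408^892=1375  408^893=1138  408^894=724  408^895=1197
  408^896=1617  408^897=26  408^898=1693  408^899=723  408^900=789
  408^901=972
Found 972 at exponent 901.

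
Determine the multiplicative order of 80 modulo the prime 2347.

2346

The order of 80 must divide p − 1 = 2346 = 2 · 3 · 17 · 23.
Divisors: 1, 2, 3, 6, 17, 23, 34, 46, 51, 69, 102, 138, 391, 782, 1173, 2346.
Check each in increasing order: 80^1 ≡ 80;  80^2 ≡ 1706;  80^3 ≡ 354;  80^6 ≡ 925;  80^17 ≡ 119;  80^23 ≡ 2113;  80^34 ≡ 79;  80^46 ≡ 775;  80^51 ≡ 13;  80^69 ≡ 1716;  80^102 ≡ 169;  80^138 ≡ 1518;  80^391 ≡ 1285;  80^782 ≡ 1284;  80^1173 ≡ 2346;  80^2346 ≡ 1.
Smallest exponent giving 1 is 2346.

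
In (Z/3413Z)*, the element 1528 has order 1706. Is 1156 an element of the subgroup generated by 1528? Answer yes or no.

1156 ∈ ⟨1528⟩ iff 1156^1706 ≡ 1 (mod 3413), since |⟨1528⟩| = 1706.
1156^1706 mod 3413 = 1.
Since 1 = 1, 1156 lies in the subgroup.

yes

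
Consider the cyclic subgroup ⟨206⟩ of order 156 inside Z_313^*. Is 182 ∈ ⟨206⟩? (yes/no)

182 ∈ ⟨206⟩ iff 182^156 ≡ 1 (mod 313), since |⟨206⟩| = 156.
182^156 mod 313 = 312.
Since 312 ≠ 1, 182 does not lie in the subgroup.

no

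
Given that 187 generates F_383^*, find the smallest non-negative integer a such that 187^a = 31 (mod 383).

290

Baby-step giant-step with m = ceil(sqrt(382)) = 20.
Baby table (187^j mod 383 for j=0..19):
  0:1  1:187  2:116  3:244  4:51  5:345  6:171  7:188
  8:303  9:360  10:295  11:13  12:133  13:359  14:108  15:280
  16:272  17:308  18:146  19:109
Giant step factor: 187^(-20) ≡ 114 (mod 383).
Scan 31·114^i mod 383 for i = 0, 1, …:
  i=0: 31   i=1: 87   i=2: 343   i=3: 36
  i=4: 274   i=5: 213   i=6: 153   i=7: 207
  i=8: 235   i=9: 363     …   i=13: 268
  i=14: 295
Match at i=14, j=10: a = 14·20 + 10 = 290.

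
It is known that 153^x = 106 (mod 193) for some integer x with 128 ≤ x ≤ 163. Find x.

153

Compute 153^128 mod 193 = 108, then multiply by 153 repeatedly:
  153^128=108  153^129=119  153^130=65  153^131=102  153^132=166
  153^133=115  153^134=32  153^135=71  153^136=55  153^137=116
  153^138=185  153^139=127  153^140=131  153^141=164  153^142=2
  153^143=113  153^144=112  153^145=152  153^146=96  153^147=20
  153^148=165  153^149=155  153^150=169  153^151=188  153^152=7
  153^153=106
Found 106 at exponent 153.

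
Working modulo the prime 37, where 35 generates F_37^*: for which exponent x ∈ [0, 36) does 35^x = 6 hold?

9

Successive powers of 35 modulo 37:
  35^0=1  35^1=35  35^2=4  35^3=29  35^4=16  35^5=5
  35^6=27  35^7=20  35^8=34  35^9=6
So 35^9 ≡ 6 (mod 37), giving x = 9.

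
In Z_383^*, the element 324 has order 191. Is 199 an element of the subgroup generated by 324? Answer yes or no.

199 ∈ ⟨324⟩ iff 199^191 ≡ 1 (mod 383), since |⟨324⟩| = 191.
199^191 mod 383 = 382.
Since 382 ≠ 1, 199 does not lie in the subgroup.

no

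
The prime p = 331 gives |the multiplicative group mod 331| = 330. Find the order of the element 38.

22

The order of 38 must divide p − 1 = 330 = 2 · 3 · 5 · 11.
Divisors: 1, 2, 3, 5, 6, 10, 11, 15, 22, 30, 33, 55, 66, 110, 165, 330.
Check each in increasing order: 38^1 ≡ 38;  38^2 ≡ 120;  38^3 ≡ 257;  38^5 ≡ 57;  38^6 ≡ 180;  38^10 ≡ 270;  38^11 ≡ 330;  38^15 ≡ 164;  38^22 ≡ 1.
Smallest exponent giving 1 is 22.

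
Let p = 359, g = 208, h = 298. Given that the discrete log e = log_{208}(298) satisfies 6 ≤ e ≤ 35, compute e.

Compute 208^6 mod 359 = 136, then multiply by 208 repeatedly:
  208^6=136  208^7=286  208^8=253  208^9=210  208^10=241
  208^11=227  208^12=187  208^13=124  208^14=303  208^15=199
  208^16=107  208^17=357  208^18=302  208^19=350  208^20=282
  208^21=139  208^22=192  208^23=87  208^24=146  208^25=212
  208^26=298
Found 298 at exponent 26.

26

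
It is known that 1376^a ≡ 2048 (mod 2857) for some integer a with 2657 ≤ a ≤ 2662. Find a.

Compute 1376^2657 mod 2857 = 1832, then multiply by 1376 repeatedly:
  1376^2657=1832  1376^2658=958  1376^2659=1131  1376^2660=2048
Found 2048 at exponent 2660.

2660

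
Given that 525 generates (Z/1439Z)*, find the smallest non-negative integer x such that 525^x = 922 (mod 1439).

Baby-step giant-step with m = ceil(sqrt(1438)) = 38.
Baby table (525^j mod 1439 for j=0..37):
  0:1  1:525  2:776  3:163  4:674  5:1295  6:667  7:498
  8:991  9:796  10:590  11:365  12:238  13:1196  14:496  15:1380
  16:683  17:264  18:456  19:526  20:1301  21:939  22:837  23:530
  24:523  25:1165  26:50  27:348  28:1386  29:955  30:603  31:1434
  32:253  33:437  34:624  35:947  36:720  37:982
Giant step factor: 525^(-38) ≡ 1057 (mod 1439).
Scan 922·1057^i mod 1439 for i = 0, 1, …:
  i=0: 922   i=1: 351   i=2: 1184   i=3: 997
  i=4: 481   i=5: 450   i=6: 780   i=7: 1352
  i=8: 137   i=9: 909     …   i=27: 1138
  i=28: 1301
Match at i=28, j=20: x = 28·38 + 20 = 1084.

1084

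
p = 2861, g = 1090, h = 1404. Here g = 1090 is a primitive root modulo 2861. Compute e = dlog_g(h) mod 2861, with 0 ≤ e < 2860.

637

Baby-step giant-step with m = ceil(sqrt(2860)) = 54.
Baby table (1090^j mod 2861 for j=0..53):
  0:1  1:1090  2:785  3:211  4:1110  5:2558  6:1606  7:2469
  8:1870  9:1268  10:257  11:2613  12:1475  13:2729  14:2031  15:2237
  16:758  17:2252  18:2803  19:2583  20:246  21:2067  22:1423  23:408
  24:1265  25:2709  26:258  27:842  28:2260  29:79  30:280  31:1934
  32:2364  33:1860  34:1812  35:990  36:503  37:1819  38:37  39:276
  40:435  41:2085  42:1016  43:233  44:2202  45:2662  46:526  47:1140
  48:926  49:2268  50:216  51:838  52:761  53:2661
Giant step factor: 1090^(-54) ≡ 2582 (mod 2861).
Scan 1404·2582^i mod 2861 for i = 0, 1, …:
  i=0: 1404   i=1: 241   i=2: 1425   i=3: 104
  i=4: 2455   i=5: 1695   i=6: 2021   i=7: 2619
  i=8: 1715   i=9: 2163   i=10: 194   i=11: 233
Match at i=11, j=43: e = 11·54 + 43 = 637.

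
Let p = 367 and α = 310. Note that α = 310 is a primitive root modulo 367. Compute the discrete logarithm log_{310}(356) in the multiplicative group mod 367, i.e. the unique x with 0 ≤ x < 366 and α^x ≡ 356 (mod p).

Baby-step giant-step with m = ceil(sqrt(366)) = 20.
Baby table (310^j mod 367 for j=0..19):
  0:1  1:310  2:313  3:142  4:347  5:39  6:346  7:96
  8:33  9:321  10:53  11:282  12:74  13:186  14:41  15:232
  16:355  17:317  18:281  19:131
Giant step factor: 310^(-20) ≡ 26 (mod 367).
Scan 356·26^i mod 367 for i = 0, 1, …:
  i=0: 356   i=1: 81   i=2: 271   i=3: 73
  i=4: 63   i=5: 170   i=6: 16   i=7: 49
  i=8: 173   i=9: 94   i=10: 242   i=11: 53
Match at i=11, j=10: x = 11·20 + 10 = 230.

230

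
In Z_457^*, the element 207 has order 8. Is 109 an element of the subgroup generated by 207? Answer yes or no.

⟨207⟩ has order 8; its elements mod 457 are {1, 109, 170, 207, 250, 287, 348, 456}.
109 is in this set.

yes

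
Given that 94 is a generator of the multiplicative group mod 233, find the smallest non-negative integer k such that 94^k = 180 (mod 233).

173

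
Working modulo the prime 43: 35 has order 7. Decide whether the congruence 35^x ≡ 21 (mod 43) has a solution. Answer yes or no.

yes

⟨35⟩ has order 7; its elements mod 43 are {1, 4, 11, 16, 21, 35, 41}.
21 is in this set.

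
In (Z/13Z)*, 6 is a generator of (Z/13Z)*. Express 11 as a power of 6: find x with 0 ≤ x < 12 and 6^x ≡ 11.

11

Successive powers of 6 modulo 13:
  6^0=1  6^1=6  6^2=10  6^3=8  6^4=9  6^5=2
  6^6=12  6^7=7  6^8=3  6^9=5  6^10=4  6^11=11
So 6^11 ≡ 11 (mod 13), giving x = 11.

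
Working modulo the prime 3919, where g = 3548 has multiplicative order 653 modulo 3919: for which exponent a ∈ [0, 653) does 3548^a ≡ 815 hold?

Baby-step giant-step with m = ceil(sqrt(653)) = 26.
Baby table (3548^j mod 3919 for j=0..25):
  0:1  1:3548  2:476  3:3678  4:3193  5:2854  6:3215  7:2530
  8:1930  9:1147  10:1634  11:1231  12:1822  13:2025  14:1173  15:3745
  16:1850  17:3394  18:2744  19:916  20:1117  21:1007  22:2627  23:1214
  24:291  25:1771
Giant step factor: 3548^(-26) ≡ 2135 (mod 3919).
Scan 815·2135^i mod 3919 for i = 0, 1, …:
  i=0: 815   i=1: 3908   i=2: 29   i=3: 3130
  i=4: 655   i=5: 3261   i=6: 2091   i=7: 544
  i=8: 1416   i=9: 1611     …   i=23: 3689
  i=24: 2744
Match at i=24, j=18: a = 24·26 + 18 = 642.

642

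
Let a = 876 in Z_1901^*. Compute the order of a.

The order of 876 must divide p − 1 = 1900 = 2^2 · 5^2 · 19.
Divisors: 1, 2, 4, 5, 10, 19, 20, 25, 38, 50, 76, 95, 100, 190, 380, 475, 950, 1900.
Check each in increasing order: 876^1 ≡ 876;  876^2 ≡ 1273;  876^4 ≡ 877;  876^5 ≡ 248;  876^10 ≡ 672;  876^19 ≡ 828;  876^20 ≡ 1047;  876^25 ≡ 1120;  876^38 ≡ 1224;  876^50 ≡ 1641;  876^76 ≡ 188;  876^95 ≡ 1683;  876^100 ≡ 1065;  876^190 ≡ 1900;  876^380 ≡ 1.
Smallest exponent giving 1 is 380.

380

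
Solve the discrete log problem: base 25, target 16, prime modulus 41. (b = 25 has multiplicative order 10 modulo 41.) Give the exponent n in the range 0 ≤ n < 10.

6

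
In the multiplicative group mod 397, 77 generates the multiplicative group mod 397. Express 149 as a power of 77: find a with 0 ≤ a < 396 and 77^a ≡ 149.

207

Baby-step giant-step with m = ceil(sqrt(396)) = 20.
Baby table (77^j mod 397 for j=0..19):
  0:1  1:77  2:371  3:380  4:279  5:45  6:289  7:21
  8:29  9:248  10:40  11:301  12:151  13:114  14:44  15:212
  16:47  17:46  18:366  19:392
Giant step factor: 77^(-20) ≡ 364 (mod 397).
Scan 149·364^i mod 397 for i = 0, 1, …:
  i=0: 149   i=1: 244   i=2: 285   i=3: 123
  i=4: 308   i=5: 158   i=6: 344   i=7: 161
  i=8: 245   i=9: 252   i=10: 21
Match at i=10, j=7: a = 10·20 + 7 = 207.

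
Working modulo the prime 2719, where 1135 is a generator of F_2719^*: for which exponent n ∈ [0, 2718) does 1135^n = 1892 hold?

Baby-step giant-step with m = ceil(sqrt(2718)) = 53.
Baby table (1135^j mod 2719 for j=0..52):
  0:1  1:1135  2:2138  3:1282  4:405  5:164  6:1248  7:2600
  8:885  9:1164  10:2425  11:747  12:2236  13:1033  14:566  15:726
  16:153  17:2358  18:834  19:378  20:2147  21:621  22:614  23:826
  24:2174  25:1357  26:1241  27:93  28:2233  29:347  30:2309  31:2318
  32:1657  33:1866  34:2528  35:735  36:2211  37:2567  38:1496  39:1304
  40:904  41:977  42:2262  43:634  44:1774  45:1430  46:2526  47:1184
  48:654  49:3  50:686  51:976  52:1127
Giant step factor: 1135^(-53) ≡ 461 (mod 2719).
Scan 1892·461^i mod 2719 for i = 0, 1, …:
  i=0: 1892   i=1: 2132   i=2: 1293   i=3: 612
  i=4: 2075   i=5: 2206   i=6: 60   i=7: 470
  i=8: 1869   i=9: 2405     …   i=45: 1352
  i=46: 621
Match at i=46, j=21: n = 46·53 + 21 = 2459.

2459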